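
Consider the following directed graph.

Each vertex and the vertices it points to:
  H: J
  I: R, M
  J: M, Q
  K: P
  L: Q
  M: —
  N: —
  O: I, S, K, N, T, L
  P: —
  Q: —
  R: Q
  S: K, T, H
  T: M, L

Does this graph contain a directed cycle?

DFS with white/gray/black marking, starting from M:
M gray
M black
H gray
  J gray
    J→M: M black — skip
    Q gray
    Q black
  J black
H black
I gray
  R gray
    R→Q: Q black — skip
  R black
  I→M: M black — skip
I black
K gray
  P gray
  P black
K black
L gray
  L→Q: Q black — skip
L black
N gray
N black
O gray
  O→I: I black — skip
  S gray
    S→K: K black — skip
    T gray
      T→M: M black — skip
      T→L: L black — skip
    T black
    S→H: H black — skip
  S black
  O→K: K black — skip
  O→N: N black — skip
  O→T: T black — skip
  O→L: L black — skip
O black
Every edge goes to a white or black vertex — no back edge, so the graph is acyclic.

No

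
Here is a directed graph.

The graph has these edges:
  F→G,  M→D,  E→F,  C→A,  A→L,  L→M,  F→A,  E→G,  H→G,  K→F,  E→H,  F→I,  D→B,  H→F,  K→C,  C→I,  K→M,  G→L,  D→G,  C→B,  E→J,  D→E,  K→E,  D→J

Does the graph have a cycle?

DFS with white/gray/black marking, starting from A:
A gray
  L gray
    M gray
      D gray
        J gray
        J black
        E gray
          G gray
            G→L: L is gray → back edge
Back edge found, so a cycle exists: L → M → D → E → G → L.

Yes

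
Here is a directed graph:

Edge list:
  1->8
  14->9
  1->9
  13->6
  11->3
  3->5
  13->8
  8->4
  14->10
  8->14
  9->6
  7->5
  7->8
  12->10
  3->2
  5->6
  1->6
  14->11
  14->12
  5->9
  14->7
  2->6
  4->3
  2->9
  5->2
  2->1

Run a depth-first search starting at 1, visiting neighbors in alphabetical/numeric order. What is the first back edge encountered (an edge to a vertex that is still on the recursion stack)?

2→1

DFS from 1 (visiting neighbors in alphabetical/numeric order); mark gray on enter, black on exit:
1 gray
  6 gray
  6 black
  8 gray
    4 gray
      3 gray
        2 gray
          2→1: 1 is gray → back edge
First back edge: 2 → 1.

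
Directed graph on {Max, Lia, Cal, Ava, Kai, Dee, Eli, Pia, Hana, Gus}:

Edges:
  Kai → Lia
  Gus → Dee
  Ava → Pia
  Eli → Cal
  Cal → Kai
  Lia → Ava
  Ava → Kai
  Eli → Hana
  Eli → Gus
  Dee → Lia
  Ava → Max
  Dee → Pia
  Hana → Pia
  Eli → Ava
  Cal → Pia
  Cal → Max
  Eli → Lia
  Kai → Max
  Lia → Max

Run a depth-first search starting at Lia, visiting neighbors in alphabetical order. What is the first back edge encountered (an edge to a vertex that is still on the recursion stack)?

DFS from Lia (visiting neighbors in alphabetical order); mark gray on enter, black on exit:
Lia gray
  Ava gray
    Kai gray
      Kai→Lia: Lia is gray → back edge
First back edge: Kai → Lia.

Kai→Lia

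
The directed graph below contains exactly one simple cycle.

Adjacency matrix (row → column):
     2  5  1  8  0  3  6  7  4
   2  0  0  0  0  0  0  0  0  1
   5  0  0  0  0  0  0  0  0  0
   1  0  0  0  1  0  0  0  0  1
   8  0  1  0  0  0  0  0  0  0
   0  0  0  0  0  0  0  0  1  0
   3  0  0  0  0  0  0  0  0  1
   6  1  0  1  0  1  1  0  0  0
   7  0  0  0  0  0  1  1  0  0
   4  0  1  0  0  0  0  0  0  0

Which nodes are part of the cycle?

0, 6, 7

DFS with gray/black marking from 6:
6 gray
  0 gray
    7 gray
      7→6: 6 is gray → back edge
Back edge closes the cycle 6 → 0 → 7 → 6; its vertices are {0, 6, 7}.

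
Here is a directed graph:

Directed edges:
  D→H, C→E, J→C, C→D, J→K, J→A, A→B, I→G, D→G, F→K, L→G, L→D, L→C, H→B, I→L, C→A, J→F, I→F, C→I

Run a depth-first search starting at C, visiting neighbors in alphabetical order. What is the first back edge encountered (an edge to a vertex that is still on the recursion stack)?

L->C

DFS from C (visiting neighbors in alphabetical order); mark gray on enter, black on exit:
C gray
  A gray
    B gray
    B black
  A black
  D gray
    G gray
    G black
    H gray
      H→B: B black — skip
    H black
  D black
  E gray
  E black
  I gray
    F gray
      K gray
      K black
    F black
    I→G: G black — skip
    L gray
      L→C: C is gray → back edge
First back edge: L → C.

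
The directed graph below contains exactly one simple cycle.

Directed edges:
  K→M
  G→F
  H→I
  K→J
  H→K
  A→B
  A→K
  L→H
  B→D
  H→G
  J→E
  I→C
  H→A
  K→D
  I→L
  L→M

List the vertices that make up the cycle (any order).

H, I, L

DFS with gray/black marking from H:
H gray
  G gray
    F gray
    F black
  G black
  K gray
    J gray
      E gray
      E black
    J black
    M gray
    M black
    D gray
    D black
  K black
  I gray
    L gray
      L→M: M black — skip
      L→H: H is gray → back edge
Back edge closes the cycle H → I → L → H; its vertices are {H, I, L}.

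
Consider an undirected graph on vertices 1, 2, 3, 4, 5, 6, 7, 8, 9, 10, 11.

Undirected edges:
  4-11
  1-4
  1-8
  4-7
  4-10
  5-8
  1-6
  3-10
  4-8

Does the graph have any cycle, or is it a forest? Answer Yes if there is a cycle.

DFS, tracking each vertex's parent; an edge to a visited non-parent vertex closes a cycle.
Start from 2:
visit 2 (parent –)
visit 1 (parent –)
  visit 8 (parent 1)
    visit 5 (parent 8)
      5–8: parent, skip
    visit 4 (parent 8)
      4–8: parent, skip
      4–1: 1 visited and ≠ parent → cycle
Cycle: 1 – 8 – 4 – 1.

Yes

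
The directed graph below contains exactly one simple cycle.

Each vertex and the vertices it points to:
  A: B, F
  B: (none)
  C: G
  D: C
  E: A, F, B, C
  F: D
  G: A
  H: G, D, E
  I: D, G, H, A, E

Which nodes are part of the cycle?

A, C, D, F, G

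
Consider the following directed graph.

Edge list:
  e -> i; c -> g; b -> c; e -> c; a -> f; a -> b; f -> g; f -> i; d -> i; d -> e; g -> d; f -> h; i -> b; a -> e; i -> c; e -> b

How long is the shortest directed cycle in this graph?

4

For each vertex v, BFS finds the shortest path from v back to v.
The shortest such closed walk is g → d → i → c → g, length 4.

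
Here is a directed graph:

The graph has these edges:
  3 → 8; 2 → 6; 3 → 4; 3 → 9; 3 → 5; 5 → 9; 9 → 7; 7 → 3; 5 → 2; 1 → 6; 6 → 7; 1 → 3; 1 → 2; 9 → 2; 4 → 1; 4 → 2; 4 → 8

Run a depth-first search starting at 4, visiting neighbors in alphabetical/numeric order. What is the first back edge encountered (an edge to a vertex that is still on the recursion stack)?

3→4

DFS from 4 (visiting neighbors in alphabetical/numeric order); mark gray on enter, black on exit:
4 gray
  1 gray
    2 gray
      6 gray
        7 gray
          3 gray
            3→4: 4 is gray → back edge
First back edge: 3 → 4.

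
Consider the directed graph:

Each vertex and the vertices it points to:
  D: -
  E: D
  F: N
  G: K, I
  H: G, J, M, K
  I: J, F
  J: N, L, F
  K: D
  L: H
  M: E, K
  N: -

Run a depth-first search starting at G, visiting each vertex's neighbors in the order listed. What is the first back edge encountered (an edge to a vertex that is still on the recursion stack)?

H→G

DFS from G (visiting each vertex's neighbors in the order listed); mark gray on enter, black on exit:
G gray
  K gray
    D gray
    D black
  K black
  I gray
    J gray
      N gray
      N black
      L gray
        H gray
          H→G: G is gray → back edge
First back edge: H → G.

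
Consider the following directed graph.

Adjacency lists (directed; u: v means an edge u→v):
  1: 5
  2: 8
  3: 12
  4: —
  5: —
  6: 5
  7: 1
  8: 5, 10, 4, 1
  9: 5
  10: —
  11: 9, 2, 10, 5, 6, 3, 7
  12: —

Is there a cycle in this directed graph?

DFS with white/gray/black marking, starting from 9:
9 gray
  5 gray
  5 black
9 black
1 gray
  1→5: 5 black — skip
1 black
2 gray
  8 gray
    8→5: 5 black — skip
    10 gray
    10 black
    4 gray
    4 black
    8→1: 1 black — skip
  8 black
2 black
3 gray
  12 gray
  12 black
3 black
6 gray
  6→5: 5 black — skip
6 black
7 gray
  7→1: 1 black — skip
7 black
11 gray
  11→9: 9 black — skip
  11→2: 2 black — skip
  11→10: 10 black — skip
  11→5: 5 black — skip
  11→6: 6 black — skip
  11→3: 3 black — skip
  11→7: 7 black — skip
11 black
Every edge goes to a white or black vertex — no back edge, so the graph is acyclic.

No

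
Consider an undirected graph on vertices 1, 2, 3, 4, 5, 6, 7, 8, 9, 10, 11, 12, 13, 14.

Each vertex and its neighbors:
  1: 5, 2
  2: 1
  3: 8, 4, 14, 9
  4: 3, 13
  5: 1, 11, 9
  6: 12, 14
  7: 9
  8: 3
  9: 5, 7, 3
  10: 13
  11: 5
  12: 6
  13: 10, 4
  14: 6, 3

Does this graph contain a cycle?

No

DFS, tracking each vertex's parent; an edge to a visited non-parent vertex closes a cycle.
Start from 9:
visit 9 (parent –)
  visit 5 (parent 9)
    visit 1 (parent 5)
      1–5: parent, skip
      visit 2 (parent 1)
        2–1: parent, skip
    visit 11 (parent 5)
      11–5: parent, skip
    5–9: parent, skip
  visit 7 (parent 9)
    7–9: parent, skip
  visit 3 (parent 9)
    visit 8 (parent 3)
      8–3: parent, skip
    visit 4 (parent 3)
      4–3: parent, skip
      visit 13 (parent 4)
        visit 10 (parent 13)
          10–13: parent, skip
        13–4: parent, skip
    visit 14 (parent 3)
      visit 6 (parent 14)
        visit 12 (parent 6)
          12–6: parent, skip
        6–14: parent, skip
      14–3: parent, skip
    3–9: parent, skip
No non-parent visited neighbor found — the graph is a forest.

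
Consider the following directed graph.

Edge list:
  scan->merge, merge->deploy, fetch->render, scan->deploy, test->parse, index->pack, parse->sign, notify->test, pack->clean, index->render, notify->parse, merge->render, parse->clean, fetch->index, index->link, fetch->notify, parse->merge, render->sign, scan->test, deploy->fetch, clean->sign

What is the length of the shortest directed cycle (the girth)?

For each vertex v, BFS finds the shortest path from v back to v.
The shortest such closed walk is merge → deploy → fetch → notify → parse → merge, length 5.

5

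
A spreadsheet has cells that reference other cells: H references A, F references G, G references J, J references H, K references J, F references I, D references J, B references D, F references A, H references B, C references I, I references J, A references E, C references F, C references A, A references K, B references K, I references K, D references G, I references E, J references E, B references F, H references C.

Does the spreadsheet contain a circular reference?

Yes

DFS with white/gray/black marking, starting from G:
G gray
  J gray
    H gray
      A gray
        E gray
        E black
        K gray
          K→J: J is gray → back edge
Back edge found, so a cycle exists: J → H → A → K → J.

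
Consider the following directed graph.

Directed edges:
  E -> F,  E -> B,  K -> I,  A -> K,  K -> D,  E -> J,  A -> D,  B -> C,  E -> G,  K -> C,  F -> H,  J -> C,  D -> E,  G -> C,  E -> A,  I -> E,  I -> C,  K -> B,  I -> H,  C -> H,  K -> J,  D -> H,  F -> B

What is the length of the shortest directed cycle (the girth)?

3

For each vertex v, BFS finds the shortest path from v back to v.
The shortest such closed walk is E → A → D → E, length 3.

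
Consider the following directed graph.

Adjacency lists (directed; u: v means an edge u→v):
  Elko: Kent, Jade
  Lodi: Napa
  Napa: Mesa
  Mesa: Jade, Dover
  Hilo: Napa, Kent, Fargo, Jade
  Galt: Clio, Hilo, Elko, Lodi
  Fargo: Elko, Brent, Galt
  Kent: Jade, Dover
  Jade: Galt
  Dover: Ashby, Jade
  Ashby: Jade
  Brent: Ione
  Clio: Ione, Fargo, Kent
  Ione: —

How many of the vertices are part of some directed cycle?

A vertex is on a directed cycle iff it belongs to a strongly connected component of size ≥ 2 (or has a self-loop).
The vertices on cycles are {Clio, Elko, Galt, Hilo, Jade, Kent, Lodi, Mesa, Napa, Ashby, Dover, Fargo} — 12 in total.

12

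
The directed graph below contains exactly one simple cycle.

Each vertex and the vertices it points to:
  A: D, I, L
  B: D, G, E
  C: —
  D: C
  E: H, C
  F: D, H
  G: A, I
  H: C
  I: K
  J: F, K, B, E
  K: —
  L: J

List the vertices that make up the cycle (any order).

DFS with gray/black marking from J:
J gray
  F gray
    D gray
      C gray
      C black
    D black
    H gray
      H→C: C black — skip
    H black
  F black
  K gray
  K black
  B gray
    B→D: D black — skip
    G gray
      A gray
        A→D: D black — skip
        I gray
          I→K: K black — skip
        I black
        L gray
          L→J: J is gray → back edge
Back edge closes the cycle J → B → G → A → L → J; its vertices are {A, B, G, J, L}.

A, B, G, J, L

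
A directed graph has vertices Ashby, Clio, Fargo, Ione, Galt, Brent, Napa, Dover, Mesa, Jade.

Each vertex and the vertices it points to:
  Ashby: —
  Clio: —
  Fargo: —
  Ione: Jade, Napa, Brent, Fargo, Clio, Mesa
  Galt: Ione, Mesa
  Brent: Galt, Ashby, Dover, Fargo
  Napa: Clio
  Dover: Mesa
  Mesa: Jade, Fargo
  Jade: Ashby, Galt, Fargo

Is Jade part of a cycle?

Jade is on a cycle iff Jade can reach itself via ≥1 edge.
Jade → Galt → Ione → Jade — yes.

Yes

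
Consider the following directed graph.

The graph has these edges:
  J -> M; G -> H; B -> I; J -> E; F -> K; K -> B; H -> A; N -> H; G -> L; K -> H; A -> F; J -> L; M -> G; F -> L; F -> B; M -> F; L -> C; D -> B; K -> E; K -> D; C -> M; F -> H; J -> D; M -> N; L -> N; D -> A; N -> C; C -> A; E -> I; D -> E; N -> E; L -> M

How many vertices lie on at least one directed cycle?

10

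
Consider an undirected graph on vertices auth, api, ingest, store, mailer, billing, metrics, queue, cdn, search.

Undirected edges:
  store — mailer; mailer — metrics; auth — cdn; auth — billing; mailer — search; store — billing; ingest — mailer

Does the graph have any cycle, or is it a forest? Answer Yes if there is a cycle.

DFS, tracking each vertex's parent; an edge to a visited non-parent vertex closes a cycle.
Start from cdn:
visit cdn (parent –)
  visit auth (parent cdn)
    auth–cdn: parent, skip
    visit billing (parent auth)
      visit store (parent billing)
        visit mailer (parent store)
          visit metrics (parent mailer)
            metrics–mailer: parent, skip
          mailer–store: parent, skip
          visit search (parent mailer)
            search–mailer: parent, skip
          visit ingest (parent mailer)
            ingest–mailer: parent, skip
        store–billing: parent, skip
      billing–auth: parent, skip
visit api (parent –)
visit queue (parent –)
No non-parent visited neighbor found — the graph is a forest.

No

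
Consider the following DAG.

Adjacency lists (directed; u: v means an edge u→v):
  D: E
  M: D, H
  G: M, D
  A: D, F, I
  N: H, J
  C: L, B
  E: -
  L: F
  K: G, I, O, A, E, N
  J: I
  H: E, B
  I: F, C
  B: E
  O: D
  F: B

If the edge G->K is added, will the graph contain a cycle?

Yes

Adding G→K creates a cycle iff K can already reach G.
Path from K: K → G.
So K → … → G → K is a cycle.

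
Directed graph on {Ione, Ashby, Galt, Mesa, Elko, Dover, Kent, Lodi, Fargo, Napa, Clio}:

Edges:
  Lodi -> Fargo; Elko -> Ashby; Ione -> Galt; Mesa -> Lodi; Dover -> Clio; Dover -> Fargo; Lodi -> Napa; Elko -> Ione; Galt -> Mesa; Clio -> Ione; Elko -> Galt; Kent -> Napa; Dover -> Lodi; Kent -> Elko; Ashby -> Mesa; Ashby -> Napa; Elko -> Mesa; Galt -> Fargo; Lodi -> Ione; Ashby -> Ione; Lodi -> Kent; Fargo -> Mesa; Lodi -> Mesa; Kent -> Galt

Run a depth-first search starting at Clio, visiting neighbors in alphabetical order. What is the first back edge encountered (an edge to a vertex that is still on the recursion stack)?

DFS from Clio (visiting neighbors in alphabetical order); mark gray on enter, black on exit:
Clio gray
  Ione gray
    Galt gray
      Fargo gray
        Mesa gray
          Lodi gray
            Lodi→Fargo: Fargo is gray → back edge
First back edge: Lodi → Fargo.

Lodi→Fargo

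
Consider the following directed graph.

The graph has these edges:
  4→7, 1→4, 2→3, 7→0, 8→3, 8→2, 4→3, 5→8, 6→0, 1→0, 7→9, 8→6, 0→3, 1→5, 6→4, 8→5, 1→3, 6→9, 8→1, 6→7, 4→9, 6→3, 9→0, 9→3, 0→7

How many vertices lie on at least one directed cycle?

6

A vertex is on a directed cycle iff it belongs to a strongly connected component of size ≥ 2 (or has a self-loop).
The vertices on cycles are {0, 1, 5, 7, 8, 9} — 6 in total.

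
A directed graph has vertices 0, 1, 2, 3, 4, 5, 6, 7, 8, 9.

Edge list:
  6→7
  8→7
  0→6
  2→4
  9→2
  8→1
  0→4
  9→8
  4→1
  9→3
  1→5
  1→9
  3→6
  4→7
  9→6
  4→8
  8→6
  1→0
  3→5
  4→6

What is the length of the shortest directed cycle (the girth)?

3

For each vertex v, BFS finds the shortest path from v back to v.
The shortest such closed walk is 1 → 0 → 4 → 1, length 3.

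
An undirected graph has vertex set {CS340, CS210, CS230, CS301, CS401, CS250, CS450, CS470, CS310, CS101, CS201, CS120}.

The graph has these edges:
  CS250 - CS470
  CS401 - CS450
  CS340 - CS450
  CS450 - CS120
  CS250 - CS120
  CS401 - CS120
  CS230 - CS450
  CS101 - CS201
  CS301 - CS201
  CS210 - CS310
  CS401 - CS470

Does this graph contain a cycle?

DFS, tracking each vertex's parent; an edge to a visited non-parent vertex closes a cycle.
Start from CS301:
visit CS301 (parent –)
  visit CS201 (parent CS301)
    CS201–CS301: parent, skip
    visit CS101 (parent CS201)
      CS101–CS201: parent, skip
visit CS340 (parent –)
  visit CS450 (parent CS340)
    visit CS230 (parent CS450)
      CS230–CS450: parent, skip
    visit CS120 (parent CS450)
      visit CS250 (parent CS120)
        CS250–CS120: parent, skip
        visit CS470 (parent CS250)
          CS470–CS250: parent, skip
          visit CS401 (parent CS470)
            CS401–CS470: parent, skip
            CS401–CS450: CS450 visited and ≠ parent → cycle
Cycle: CS450 – CS120 – CS250 – CS470 – CS401 – CS450.

Yes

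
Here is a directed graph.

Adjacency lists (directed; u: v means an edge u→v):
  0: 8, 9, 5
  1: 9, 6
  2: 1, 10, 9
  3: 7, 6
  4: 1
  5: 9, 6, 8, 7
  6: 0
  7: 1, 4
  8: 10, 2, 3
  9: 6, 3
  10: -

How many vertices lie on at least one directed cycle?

A vertex is on a directed cycle iff it belongs to a strongly connected component of size ≥ 2 (or has a self-loop).
The vertices on cycles are {0, 1, 2, 3, 4, 5, 6, 7, 8, 9} — 10 in total.

10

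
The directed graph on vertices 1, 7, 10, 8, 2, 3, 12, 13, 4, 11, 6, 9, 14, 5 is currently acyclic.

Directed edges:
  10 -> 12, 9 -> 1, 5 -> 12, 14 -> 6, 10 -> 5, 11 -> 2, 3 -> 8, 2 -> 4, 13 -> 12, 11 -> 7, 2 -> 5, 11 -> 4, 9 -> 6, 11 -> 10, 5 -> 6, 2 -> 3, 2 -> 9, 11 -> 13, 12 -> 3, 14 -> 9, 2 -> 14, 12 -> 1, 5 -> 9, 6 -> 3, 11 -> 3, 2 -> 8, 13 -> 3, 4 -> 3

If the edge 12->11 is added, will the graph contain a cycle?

Yes

Adding 12→11 creates a cycle iff 11 can already reach 12.
Path from 11: 11 → 10 → 12.
So 11 → … → 12 → 11 is a cycle.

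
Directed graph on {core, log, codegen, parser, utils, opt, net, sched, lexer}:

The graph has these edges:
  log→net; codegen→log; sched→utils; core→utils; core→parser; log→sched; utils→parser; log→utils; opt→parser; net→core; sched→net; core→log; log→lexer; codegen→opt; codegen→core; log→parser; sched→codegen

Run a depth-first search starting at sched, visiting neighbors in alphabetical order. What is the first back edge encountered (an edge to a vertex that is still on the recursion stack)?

DFS from sched (visiting neighbors in alphabetical order); mark gray on enter, black on exit:
sched gray
  codegen gray
    core gray
      log gray
        lexer gray
        lexer black
        net gray
          net→core: core is gray → back edge
First back edge: net → core.

net->core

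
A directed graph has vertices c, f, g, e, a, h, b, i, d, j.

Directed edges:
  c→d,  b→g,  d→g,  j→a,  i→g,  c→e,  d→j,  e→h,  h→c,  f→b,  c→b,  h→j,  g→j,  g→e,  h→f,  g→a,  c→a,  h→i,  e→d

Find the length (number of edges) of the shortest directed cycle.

For each vertex v, BFS finds the shortest path from v back to v.
The shortest such closed walk is e → d → g → e, length 3.

3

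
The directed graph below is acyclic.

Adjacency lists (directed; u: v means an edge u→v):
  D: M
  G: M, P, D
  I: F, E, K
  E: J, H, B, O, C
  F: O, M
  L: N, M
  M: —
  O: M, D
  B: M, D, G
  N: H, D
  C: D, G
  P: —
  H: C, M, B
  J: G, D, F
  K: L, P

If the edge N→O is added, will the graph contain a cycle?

No

Adding N→O creates a cycle iff O can already reach N.
Explore from O: no path reaches N. The graph stays acyclic.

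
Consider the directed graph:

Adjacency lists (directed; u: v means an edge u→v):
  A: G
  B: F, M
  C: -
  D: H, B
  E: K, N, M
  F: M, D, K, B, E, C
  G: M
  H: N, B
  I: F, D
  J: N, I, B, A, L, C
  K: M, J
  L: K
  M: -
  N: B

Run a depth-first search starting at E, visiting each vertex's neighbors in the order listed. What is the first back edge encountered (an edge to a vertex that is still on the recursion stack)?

H→N

DFS from E (visiting each vertex's neighbors in the order listed); mark gray on enter, black on exit:
E gray
  K gray
    M gray
    M black
    J gray
      N gray
        B gray
          F gray
            F→M: M black — skip
            D gray
              H gray
                H→N: N is gray → back edge
First back edge: H → N.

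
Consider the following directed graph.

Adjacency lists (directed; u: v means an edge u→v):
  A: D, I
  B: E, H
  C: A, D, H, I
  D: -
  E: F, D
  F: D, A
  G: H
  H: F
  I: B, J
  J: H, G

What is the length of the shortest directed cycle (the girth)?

5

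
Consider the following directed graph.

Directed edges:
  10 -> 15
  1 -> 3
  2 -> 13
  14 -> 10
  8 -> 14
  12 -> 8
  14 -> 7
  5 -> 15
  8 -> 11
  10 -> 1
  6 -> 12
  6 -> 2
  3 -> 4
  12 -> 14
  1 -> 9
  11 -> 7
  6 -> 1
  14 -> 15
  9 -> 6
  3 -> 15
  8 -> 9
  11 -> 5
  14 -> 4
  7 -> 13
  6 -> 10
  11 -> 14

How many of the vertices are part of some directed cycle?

8

A vertex is on a directed cycle iff it belongs to a strongly connected component of size ≥ 2 (or has a self-loop).
The vertices on cycles are {1, 6, 8, 9, 10, 11, 12, 14} — 8 in total.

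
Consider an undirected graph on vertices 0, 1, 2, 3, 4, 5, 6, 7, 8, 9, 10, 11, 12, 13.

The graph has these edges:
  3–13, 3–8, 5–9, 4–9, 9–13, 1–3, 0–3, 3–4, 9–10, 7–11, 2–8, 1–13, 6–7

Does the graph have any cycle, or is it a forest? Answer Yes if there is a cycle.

Yes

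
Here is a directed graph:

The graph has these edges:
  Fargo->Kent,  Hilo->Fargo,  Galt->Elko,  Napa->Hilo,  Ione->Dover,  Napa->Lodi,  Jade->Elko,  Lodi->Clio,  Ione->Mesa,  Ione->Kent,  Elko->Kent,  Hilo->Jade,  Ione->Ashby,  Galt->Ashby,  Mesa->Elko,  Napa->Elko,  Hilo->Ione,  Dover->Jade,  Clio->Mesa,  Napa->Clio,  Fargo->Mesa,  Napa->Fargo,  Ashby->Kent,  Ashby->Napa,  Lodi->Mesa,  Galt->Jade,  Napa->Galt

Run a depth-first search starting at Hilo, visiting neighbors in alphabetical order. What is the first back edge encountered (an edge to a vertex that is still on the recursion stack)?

DFS from Hilo (visiting neighbors in alphabetical order); mark gray on enter, black on exit:
Hilo gray
  Fargo gray
    Kent gray
    Kent black
    Mesa gray
      Elko gray
        Elko→Kent: Kent black — skip
      Elko black
    Mesa black
  Fargo black
  Ione gray
    Ashby gray
      Ashby→Kent: Kent black — skip
      Napa gray
        Clio gray
          Clio→Mesa: Mesa black — skip
        Clio black
        Napa→Elko: Elko black — skip
        Napa→Fargo: Fargo black — skip
        Galt gray
          Galt→Ashby: Ashby is gray → back edge
First back edge: Galt → Ashby.

Galt->Ashby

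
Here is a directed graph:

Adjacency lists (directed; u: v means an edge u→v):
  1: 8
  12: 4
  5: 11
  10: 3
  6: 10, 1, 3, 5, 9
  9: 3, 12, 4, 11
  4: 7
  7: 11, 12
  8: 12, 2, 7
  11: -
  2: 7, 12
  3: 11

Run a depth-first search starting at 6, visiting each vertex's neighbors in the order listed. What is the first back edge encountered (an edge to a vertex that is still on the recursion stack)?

DFS from 6 (visiting each vertex's neighbors in the order listed); mark gray on enter, black on exit:
6 gray
  10 gray
    3 gray
      11 gray
      11 black
    3 black
  10 black
  1 gray
    8 gray
      12 gray
        4 gray
          7 gray
            7→11: 11 black — skip
            7→12: 12 is gray → back edge
First back edge: 7 → 12.

7→12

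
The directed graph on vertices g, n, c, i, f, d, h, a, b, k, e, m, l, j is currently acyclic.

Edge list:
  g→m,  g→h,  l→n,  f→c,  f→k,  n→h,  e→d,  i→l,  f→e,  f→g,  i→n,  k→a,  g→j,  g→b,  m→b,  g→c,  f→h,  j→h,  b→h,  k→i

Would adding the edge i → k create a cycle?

Adding i→k creates a cycle iff k can already reach i.
Path from k: k → i.
So k → … → i → k is a cycle.

Yes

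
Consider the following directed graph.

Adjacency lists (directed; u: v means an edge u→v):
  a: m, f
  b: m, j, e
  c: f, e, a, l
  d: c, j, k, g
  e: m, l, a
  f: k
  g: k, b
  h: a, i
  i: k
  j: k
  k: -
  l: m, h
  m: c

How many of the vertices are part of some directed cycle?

A vertex is on a directed cycle iff it belongs to a strongly connected component of size ≥ 2 (or has a self-loop).
The vertices on cycles are {a, c, e, h, l, m} — 6 in total.

6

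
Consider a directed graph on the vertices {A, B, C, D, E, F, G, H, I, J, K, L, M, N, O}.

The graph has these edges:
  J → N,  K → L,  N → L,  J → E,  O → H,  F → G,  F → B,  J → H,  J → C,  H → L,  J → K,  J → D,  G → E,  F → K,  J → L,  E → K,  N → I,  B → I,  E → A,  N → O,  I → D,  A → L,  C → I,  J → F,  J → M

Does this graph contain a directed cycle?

No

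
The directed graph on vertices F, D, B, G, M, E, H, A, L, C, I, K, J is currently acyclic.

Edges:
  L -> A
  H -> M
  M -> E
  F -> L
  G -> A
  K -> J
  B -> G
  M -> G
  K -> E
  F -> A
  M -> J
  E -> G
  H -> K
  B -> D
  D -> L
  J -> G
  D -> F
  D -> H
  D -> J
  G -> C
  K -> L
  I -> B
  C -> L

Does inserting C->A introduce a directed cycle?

Adding C→A creates a cycle iff A can already reach C.
Explore from A: no path reaches C. The graph stays acyclic.

No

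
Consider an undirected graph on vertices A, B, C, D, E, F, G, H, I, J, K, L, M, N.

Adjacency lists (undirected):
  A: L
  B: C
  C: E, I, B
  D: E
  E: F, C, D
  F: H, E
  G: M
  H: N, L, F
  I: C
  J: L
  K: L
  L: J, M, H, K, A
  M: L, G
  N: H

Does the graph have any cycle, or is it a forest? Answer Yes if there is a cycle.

DFS, tracking each vertex's parent; an edge to a visited non-parent vertex closes a cycle.
Start from N:
visit N (parent –)
  visit H (parent N)
    H–N: parent, skip
    visit L (parent H)
      visit J (parent L)
        J–L: parent, skip
      visit M (parent L)
        M–L: parent, skip
        visit G (parent M)
          G–M: parent, skip
      L–H: parent, skip
      visit K (parent L)
        K–L: parent, skip
      visit A (parent L)
        A–L: parent, skip
    visit F (parent H)
      F–H: parent, skip
      visit E (parent F)
        E–F: parent, skip
        visit C (parent E)
          C–E: parent, skip
          visit I (parent C)
            I–C: parent, skip
          visit B (parent C)
            B–C: parent, skip
        visit D (parent E)
          D–E: parent, skip
No non-parent visited neighbor found — the graph is a forest.

No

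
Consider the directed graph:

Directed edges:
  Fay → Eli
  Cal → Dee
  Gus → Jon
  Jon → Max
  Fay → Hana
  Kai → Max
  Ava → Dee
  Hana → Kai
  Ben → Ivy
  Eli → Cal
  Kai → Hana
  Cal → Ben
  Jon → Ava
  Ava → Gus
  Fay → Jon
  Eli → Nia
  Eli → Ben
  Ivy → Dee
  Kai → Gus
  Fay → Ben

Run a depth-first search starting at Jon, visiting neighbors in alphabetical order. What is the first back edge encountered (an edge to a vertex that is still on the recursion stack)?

DFS from Jon (visiting neighbors in alphabetical order); mark gray on enter, black on exit:
Jon gray
  Ava gray
    Dee gray
    Dee black
    Gus gray
      Gus→Jon: Jon is gray → back edge
First back edge: Gus → Jon.

Gus->Jon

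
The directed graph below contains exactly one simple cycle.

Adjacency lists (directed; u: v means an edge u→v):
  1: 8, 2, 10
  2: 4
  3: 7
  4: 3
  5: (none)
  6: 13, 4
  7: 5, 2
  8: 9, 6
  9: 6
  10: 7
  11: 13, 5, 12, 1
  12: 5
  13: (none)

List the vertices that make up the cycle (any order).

DFS with gray/black marking from 2:
2 gray
  4 gray
    3 gray
      7 gray
        5 gray
        5 black
        7→2: 2 is gray → back edge
Back edge closes the cycle 2 → 4 → 3 → 7 → 2; its vertices are {2, 3, 4, 7}.

2, 3, 4, 7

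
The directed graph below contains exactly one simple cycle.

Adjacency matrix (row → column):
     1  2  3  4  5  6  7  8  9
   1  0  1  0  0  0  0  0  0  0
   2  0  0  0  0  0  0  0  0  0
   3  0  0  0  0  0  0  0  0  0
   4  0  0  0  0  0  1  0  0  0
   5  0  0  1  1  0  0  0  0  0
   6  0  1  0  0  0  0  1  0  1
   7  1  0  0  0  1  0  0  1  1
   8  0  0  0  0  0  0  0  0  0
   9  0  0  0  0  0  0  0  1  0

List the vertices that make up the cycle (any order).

DFS with gray/black marking from 5:
5 gray
  4 gray
    6 gray
      7 gray
        8 gray
        8 black
        7→5: 5 is gray → back edge
Back edge closes the cycle 5 → 4 → 6 → 7 → 5; its vertices are {4, 5, 6, 7}.

4, 5, 6, 7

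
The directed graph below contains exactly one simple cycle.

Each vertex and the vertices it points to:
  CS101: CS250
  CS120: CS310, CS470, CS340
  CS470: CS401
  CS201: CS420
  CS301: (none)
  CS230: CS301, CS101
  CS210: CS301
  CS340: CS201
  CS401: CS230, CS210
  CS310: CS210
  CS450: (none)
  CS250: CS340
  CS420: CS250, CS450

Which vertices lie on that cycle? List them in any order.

CS201, CS250, CS340, CS420

DFS with gray/black marking from CS340:
CS340 gray
  CS201 gray
    CS420 gray
      CS250 gray
        CS250→CS340: CS340 is gray → back edge
Back edge closes the cycle CS340 → CS201 → CS420 → CS250 → CS340; its vertices are {CS201, CS250, CS340, CS420}.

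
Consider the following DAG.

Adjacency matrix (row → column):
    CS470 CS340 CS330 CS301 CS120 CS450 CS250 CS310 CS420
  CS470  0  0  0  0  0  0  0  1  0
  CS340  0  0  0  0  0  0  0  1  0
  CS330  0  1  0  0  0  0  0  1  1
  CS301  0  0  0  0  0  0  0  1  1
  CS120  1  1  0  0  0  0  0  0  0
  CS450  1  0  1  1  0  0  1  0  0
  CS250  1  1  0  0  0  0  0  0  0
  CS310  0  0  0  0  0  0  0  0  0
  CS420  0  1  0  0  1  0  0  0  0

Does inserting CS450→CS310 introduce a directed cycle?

No

Adding CS450→CS310 creates a cycle iff CS310 can already reach CS450.
Explore from CS310: no path reaches CS450. The graph stays acyclic.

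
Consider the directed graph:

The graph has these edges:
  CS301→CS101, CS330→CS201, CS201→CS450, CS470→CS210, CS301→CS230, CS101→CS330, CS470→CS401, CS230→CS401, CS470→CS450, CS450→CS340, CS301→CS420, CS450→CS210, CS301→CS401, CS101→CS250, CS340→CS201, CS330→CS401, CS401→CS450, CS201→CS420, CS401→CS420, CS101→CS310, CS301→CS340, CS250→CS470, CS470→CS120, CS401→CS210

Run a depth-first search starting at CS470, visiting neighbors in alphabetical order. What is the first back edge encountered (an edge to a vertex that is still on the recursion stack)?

CS201→CS450

DFS from CS470 (visiting neighbors in alphabetical order); mark gray on enter, black on exit:
CS470 gray
  CS120 gray
  CS120 black
  CS210 gray
  CS210 black
  CS401 gray
    CS401→CS210: CS210 black — skip
    CS420 gray
    CS420 black
    CS450 gray
      CS450→CS210: CS210 black — skip
      CS340 gray
        CS201 gray
          CS201→CS420: CS420 black — skip
          CS201→CS450: CS450 is gray → back edge
First back edge: CS201 → CS450.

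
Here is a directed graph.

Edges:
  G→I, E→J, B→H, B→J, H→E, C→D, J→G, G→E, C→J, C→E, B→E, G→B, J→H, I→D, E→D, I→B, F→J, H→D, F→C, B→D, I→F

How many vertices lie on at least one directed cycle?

A vertex is on a directed cycle iff it belongs to a strongly connected component of size ≥ 2 (or has a self-loop).
The vertices on cycles are {B, C, E, F, G, H, I, J} — 8 in total.

8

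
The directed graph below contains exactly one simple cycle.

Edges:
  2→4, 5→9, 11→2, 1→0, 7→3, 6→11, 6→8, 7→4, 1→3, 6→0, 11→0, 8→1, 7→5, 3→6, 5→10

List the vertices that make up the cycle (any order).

1, 3, 6, 8

DFS with gray/black marking from 3:
3 gray
  6 gray
    8 gray
      1 gray
        0 gray
        0 black
        1→3: 3 is gray → back edge
Back edge closes the cycle 3 → 6 → 8 → 1 → 3; its vertices are {1, 3, 6, 8}.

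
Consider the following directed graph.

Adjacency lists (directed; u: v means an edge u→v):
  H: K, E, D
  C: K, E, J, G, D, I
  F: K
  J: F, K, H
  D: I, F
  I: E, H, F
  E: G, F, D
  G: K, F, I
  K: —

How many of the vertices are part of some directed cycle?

5

A vertex is on a directed cycle iff it belongs to a strongly connected component of size ≥ 2 (or has a self-loop).
The vertices on cycles are {D, E, G, H, I} — 5 in total.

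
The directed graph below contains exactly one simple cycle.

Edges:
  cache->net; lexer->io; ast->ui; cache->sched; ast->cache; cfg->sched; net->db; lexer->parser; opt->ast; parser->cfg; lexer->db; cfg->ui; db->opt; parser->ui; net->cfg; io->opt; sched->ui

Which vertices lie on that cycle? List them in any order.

db, ast, net, opt, cache

DFS with gray/black marking from opt:
opt gray
  ast gray
    cache gray
      sched gray
        ui gray
        ui black
      sched black
      net gray
        db gray
          db→opt: opt is gray → back edge
Back edge closes the cycle opt → ast → cache → net → db → opt; its vertices are {db, ast, net, opt, cache}.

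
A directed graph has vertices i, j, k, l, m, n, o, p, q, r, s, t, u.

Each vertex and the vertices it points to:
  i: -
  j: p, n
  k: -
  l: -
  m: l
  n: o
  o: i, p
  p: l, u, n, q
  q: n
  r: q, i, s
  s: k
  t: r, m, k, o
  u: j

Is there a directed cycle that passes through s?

s lies on a cycle iff there is a path from s back to itself.
Exploring from s, it never reaches itself; equivalently, its strongly connected component is a singleton.

No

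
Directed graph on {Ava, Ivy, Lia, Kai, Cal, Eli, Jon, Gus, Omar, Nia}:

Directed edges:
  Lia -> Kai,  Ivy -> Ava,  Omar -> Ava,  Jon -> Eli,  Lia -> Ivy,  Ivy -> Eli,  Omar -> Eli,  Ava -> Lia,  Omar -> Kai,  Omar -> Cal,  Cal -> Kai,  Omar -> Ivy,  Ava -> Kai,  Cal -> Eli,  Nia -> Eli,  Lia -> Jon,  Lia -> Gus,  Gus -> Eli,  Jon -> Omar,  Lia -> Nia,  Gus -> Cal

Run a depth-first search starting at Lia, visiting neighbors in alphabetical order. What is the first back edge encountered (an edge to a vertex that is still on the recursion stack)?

DFS from Lia (visiting neighbors in alphabetical order); mark gray on enter, black on exit:
Lia gray
  Gus gray
    Cal gray
      Eli gray
      Eli black
      Kai gray
      Kai black
    Cal black
    Gus→Eli: Eli black — skip
  Gus black
  Ivy gray
    Ava gray
      Ava→Kai: Kai black — skip
      Ava→Lia: Lia is gray → back edge
First back edge: Ava → Lia.

Ava->Lia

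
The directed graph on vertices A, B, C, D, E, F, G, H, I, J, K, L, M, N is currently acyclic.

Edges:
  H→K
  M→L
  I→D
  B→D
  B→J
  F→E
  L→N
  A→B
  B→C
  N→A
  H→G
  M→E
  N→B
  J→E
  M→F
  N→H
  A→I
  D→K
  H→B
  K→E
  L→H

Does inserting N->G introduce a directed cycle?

No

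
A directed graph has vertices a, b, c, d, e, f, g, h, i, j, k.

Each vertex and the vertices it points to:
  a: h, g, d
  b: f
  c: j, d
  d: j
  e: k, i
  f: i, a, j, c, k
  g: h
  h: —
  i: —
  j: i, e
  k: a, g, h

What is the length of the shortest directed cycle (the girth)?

For each vertex v, BFS finds the shortest path from v back to v.
The shortest such closed walk is k → a → d → j → e → k, length 5.

5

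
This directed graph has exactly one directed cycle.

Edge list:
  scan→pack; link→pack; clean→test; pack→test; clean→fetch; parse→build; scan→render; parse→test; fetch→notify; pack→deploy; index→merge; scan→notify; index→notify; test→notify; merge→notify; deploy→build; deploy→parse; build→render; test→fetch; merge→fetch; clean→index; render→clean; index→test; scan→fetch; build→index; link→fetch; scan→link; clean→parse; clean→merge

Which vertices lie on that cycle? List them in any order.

build, clean, parse, render

DFS with gray/black marking from render:
render gray
  clean gray
    parse gray
      build gray
        build→render: render is gray → back edge
Back edge closes the cycle render → clean → parse → build → render; its vertices are {build, clean, parse, render}.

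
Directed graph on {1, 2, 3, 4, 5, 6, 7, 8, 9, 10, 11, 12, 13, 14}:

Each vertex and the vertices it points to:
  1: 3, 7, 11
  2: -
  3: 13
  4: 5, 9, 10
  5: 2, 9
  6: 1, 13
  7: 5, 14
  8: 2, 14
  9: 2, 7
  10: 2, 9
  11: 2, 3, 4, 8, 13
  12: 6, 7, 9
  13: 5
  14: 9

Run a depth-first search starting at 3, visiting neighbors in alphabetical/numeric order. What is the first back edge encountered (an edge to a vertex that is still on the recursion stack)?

DFS from 3 (visiting neighbors in alphabetical/numeric order); mark gray on enter, black on exit:
3 gray
  13 gray
    5 gray
      2 gray
      2 black
      9 gray
        9→2: 2 black — skip
        7 gray
          7→5: 5 is gray → back edge
First back edge: 7 → 5.

7→5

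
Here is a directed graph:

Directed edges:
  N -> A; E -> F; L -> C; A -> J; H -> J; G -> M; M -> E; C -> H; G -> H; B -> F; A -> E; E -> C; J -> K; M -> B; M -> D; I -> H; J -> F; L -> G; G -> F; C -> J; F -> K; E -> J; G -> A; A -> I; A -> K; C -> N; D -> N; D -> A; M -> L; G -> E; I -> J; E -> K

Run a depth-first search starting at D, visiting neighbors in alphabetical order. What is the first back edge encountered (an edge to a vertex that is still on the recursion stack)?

N->A

DFS from D (visiting neighbors in alphabetical order); mark gray on enter, black on exit:
D gray
  A gray
    E gray
      C gray
        H gray
          J gray
            F gray
              K gray
              K black
            F black
            J→K: K black — skip
          J black
        H black
        C→J: J black — skip
        N gray
          N→A: A is gray → back edge
First back edge: N → A.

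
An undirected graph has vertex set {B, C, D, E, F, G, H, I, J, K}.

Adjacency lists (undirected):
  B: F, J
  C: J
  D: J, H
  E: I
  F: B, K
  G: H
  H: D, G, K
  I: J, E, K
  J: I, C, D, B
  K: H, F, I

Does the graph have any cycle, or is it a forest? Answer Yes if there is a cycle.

Yes

DFS, tracking each vertex's parent; an edge to a visited non-parent vertex closes a cycle.
Start from E:
visit E (parent –)
  visit I (parent E)
    visit J (parent I)
      J–I: parent, skip
      visit C (parent J)
        C–J: parent, skip
      visit D (parent J)
        D–J: parent, skip
        visit H (parent D)
          H–D: parent, skip
          visit G (parent H)
            G–H: parent, skip
          visit K (parent H)
            K–H: parent, skip
            visit F (parent K)
              visit B (parent F)
                B–F: parent, skip
                B–J: J visited and ≠ parent → cycle
Cycle: J – D – H – K – F – B – J.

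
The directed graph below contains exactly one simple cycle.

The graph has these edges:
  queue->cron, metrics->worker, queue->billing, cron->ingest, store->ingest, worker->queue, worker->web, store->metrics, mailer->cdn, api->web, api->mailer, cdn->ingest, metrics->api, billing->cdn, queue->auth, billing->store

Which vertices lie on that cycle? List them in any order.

DFS with gray/black marking from metrics:
metrics gray
  api gray
    mailer gray
      cdn gray
        ingest gray
        ingest black
      cdn black
    mailer black
    web gray
    web black
  api black
  worker gray
    queue gray
      auth gray
      auth black
      cron gray
        cron→ingest: ingest black — skip
      cron black
      billing gray
        store gray
          store→ingest: ingest black — skip
          store→metrics: metrics is gray → back edge
Back edge closes the cycle metrics → worker → queue → billing → store → metrics; its vertices are {queue, store, worker, billing, metrics}.

queue, store, worker, billing, metrics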